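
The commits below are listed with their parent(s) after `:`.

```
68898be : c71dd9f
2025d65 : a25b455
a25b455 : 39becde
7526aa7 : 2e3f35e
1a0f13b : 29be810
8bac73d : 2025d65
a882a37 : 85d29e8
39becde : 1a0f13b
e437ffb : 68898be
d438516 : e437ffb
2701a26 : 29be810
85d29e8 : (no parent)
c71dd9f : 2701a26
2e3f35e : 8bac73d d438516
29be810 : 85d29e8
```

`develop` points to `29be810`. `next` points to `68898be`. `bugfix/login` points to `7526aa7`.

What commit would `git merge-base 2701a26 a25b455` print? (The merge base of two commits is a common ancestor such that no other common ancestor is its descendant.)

Ancestors of 2701a26: {2701a26, 29be810, 85d29e8}.
Ancestors of a25b455: {1a0f13b, 29be810, 39becde, 85d29e8, a25b455}.
Common ancestors: {29be810, 85d29e8}.
Among these, 29be810 is not an ancestor of any other common ancestor — it is the merge base.

29be810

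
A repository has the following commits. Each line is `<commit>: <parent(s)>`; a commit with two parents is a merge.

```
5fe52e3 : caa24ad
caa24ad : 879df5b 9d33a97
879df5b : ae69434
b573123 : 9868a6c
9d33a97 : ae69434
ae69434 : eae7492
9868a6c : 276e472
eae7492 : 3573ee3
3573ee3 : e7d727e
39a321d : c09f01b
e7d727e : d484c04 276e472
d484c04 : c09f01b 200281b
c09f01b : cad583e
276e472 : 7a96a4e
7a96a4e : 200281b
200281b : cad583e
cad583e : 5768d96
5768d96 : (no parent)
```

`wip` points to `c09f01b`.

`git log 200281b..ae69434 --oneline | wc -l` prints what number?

Reachable from ae69434: {200281b, 276e472, 3573ee3, 5768d96, 7a96a4e, ae69434, c09f01b, cad583e, d484c04, e7d727e, eae7492}.
Reachable from 200281b: {200281b, 5768d96, cad583e}.
In ae69434's history but not 200281b's: {276e472, 3573ee3, 7a96a4e, ae69434, c09f01b, d484c04, e7d727e, eae7492} — 8 commits.

8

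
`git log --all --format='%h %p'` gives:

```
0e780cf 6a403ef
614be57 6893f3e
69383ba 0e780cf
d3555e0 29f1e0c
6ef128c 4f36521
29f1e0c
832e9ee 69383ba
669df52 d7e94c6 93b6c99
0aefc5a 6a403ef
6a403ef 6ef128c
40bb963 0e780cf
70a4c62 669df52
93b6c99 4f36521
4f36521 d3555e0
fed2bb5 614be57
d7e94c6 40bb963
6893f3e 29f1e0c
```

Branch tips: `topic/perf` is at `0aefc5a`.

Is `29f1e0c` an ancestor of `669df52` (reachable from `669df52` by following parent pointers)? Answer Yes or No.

Ancestors of 669df52 (commits reachable by following parents): {0e780cf, 29f1e0c, 40bb963, 4f36521, 669df52, 6a403ef, 6ef128c, 93b6c99, d3555e0, d7e94c6}.
29f1e0c is in that set, so it is an ancestor of 669df52.

Yes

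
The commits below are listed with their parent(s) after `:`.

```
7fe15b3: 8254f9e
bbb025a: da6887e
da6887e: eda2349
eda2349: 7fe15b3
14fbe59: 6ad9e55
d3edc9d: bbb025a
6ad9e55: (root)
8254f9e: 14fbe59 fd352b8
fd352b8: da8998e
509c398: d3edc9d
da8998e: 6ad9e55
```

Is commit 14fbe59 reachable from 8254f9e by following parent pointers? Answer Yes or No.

Yes

Ancestors of 8254f9e (commits reachable by following parents): {14fbe59, 6ad9e55, 8254f9e, da8998e, fd352b8}.
14fbe59 is in that set, so it is an ancestor of 8254f9e.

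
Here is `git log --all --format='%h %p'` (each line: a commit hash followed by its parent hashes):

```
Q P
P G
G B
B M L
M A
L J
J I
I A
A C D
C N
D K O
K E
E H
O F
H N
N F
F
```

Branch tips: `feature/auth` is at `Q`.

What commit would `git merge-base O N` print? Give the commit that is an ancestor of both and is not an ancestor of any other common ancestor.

F

Ancestors of O: {F, O}.
Ancestors of N: {F, N}.
Common ancestors: {F}.
The only common ancestor is F, so it is the merge base.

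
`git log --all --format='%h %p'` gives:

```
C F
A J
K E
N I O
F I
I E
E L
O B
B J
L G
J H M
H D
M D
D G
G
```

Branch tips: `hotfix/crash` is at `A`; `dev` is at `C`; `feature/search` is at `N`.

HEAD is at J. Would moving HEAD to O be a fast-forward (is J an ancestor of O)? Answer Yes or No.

A fast-forward from J to O is possible iff J is an ancestor of O.
Ancestors of O: {B, D, G, H, J, M, O}.
J is among them, so fast-forward is possible.

Yes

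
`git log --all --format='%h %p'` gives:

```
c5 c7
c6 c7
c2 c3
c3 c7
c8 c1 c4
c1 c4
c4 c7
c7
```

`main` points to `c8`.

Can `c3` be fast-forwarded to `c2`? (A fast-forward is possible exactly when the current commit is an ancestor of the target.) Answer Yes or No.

A fast-forward from c3 to c2 is possible iff c3 is an ancestor of c2.
Ancestors of c2: {c2, c3, c7}.
c3 is among them, so fast-forward is possible.

Yes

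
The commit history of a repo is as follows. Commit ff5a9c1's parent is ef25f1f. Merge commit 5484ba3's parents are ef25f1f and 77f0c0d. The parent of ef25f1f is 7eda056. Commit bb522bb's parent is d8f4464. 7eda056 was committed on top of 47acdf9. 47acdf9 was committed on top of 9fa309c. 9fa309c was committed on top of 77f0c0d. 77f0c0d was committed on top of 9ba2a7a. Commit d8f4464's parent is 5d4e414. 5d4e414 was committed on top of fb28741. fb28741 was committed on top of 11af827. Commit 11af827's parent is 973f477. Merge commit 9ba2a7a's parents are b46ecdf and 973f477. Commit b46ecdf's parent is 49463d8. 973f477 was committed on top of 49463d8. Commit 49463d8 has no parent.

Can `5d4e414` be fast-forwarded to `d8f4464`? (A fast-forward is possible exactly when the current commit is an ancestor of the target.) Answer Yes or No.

A fast-forward from 5d4e414 to d8f4464 is possible iff 5d4e414 is an ancestor of d8f4464.
Ancestors of d8f4464: {11af827, 49463d8, 5d4e414, 973f477, d8f4464, fb28741}.
5d4e414 is among them, so fast-forward is possible.

Yes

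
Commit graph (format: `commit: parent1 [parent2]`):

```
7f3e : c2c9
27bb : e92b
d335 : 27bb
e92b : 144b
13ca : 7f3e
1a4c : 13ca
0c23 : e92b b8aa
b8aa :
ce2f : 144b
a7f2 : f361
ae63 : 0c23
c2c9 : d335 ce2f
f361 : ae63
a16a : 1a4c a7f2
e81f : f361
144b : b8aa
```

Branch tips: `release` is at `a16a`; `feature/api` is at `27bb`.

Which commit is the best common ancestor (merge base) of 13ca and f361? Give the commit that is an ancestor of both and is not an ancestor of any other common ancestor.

Ancestors of 13ca: {13ca, 144b, 27bb, 7f3e, b8aa, c2c9, ce2f, d335, e92b}.
Ancestors of f361: {0c23, 144b, ae63, b8aa, e92b, f361}.
Common ancestors: {144b, b8aa, e92b}.
Among these, e92b is not an ancestor of any other common ancestor — it is the merge base.

e92b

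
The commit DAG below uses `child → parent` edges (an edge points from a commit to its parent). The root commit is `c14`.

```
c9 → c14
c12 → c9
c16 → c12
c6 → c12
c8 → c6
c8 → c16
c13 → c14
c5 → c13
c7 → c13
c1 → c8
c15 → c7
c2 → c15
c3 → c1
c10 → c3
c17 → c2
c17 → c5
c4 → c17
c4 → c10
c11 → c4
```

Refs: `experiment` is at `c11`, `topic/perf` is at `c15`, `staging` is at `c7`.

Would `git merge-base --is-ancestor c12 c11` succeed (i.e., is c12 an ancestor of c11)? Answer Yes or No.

Ancestors of c11 (commits reachable by following parents): {c1, c10, c11, c12, c13, c14, c15, c16, c17, c2, c3, c4, c5, c6, c7, c8, c9}.
c12 is in that set, so it is an ancestor of c11.

Yes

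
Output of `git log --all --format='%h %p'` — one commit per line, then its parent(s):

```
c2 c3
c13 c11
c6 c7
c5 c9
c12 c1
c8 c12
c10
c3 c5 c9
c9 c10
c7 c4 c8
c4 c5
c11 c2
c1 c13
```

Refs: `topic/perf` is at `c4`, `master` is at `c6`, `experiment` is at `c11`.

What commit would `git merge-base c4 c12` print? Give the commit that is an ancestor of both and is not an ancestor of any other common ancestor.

c5

Ancestors of c4: {c10, c4, c5, c9}.
Ancestors of c12: {c1, c10, c11, c12, c13, c2, c3, c5, c9}.
Common ancestors: {c10, c5, c9}.
Among these, c5 is not an ancestor of any other common ancestor — it is the merge base.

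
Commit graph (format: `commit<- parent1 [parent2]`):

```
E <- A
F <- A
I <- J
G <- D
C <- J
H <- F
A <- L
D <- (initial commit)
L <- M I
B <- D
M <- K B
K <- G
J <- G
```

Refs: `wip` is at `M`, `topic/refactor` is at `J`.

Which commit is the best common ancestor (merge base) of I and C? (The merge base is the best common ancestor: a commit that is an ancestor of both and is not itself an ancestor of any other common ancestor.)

J

Ancestors of I: {D, G, I, J}.
Ancestors of C: {C, D, G, J}.
Common ancestors: {D, G, J}.
Among these, J is not an ancestor of any other common ancestor — it is the merge base.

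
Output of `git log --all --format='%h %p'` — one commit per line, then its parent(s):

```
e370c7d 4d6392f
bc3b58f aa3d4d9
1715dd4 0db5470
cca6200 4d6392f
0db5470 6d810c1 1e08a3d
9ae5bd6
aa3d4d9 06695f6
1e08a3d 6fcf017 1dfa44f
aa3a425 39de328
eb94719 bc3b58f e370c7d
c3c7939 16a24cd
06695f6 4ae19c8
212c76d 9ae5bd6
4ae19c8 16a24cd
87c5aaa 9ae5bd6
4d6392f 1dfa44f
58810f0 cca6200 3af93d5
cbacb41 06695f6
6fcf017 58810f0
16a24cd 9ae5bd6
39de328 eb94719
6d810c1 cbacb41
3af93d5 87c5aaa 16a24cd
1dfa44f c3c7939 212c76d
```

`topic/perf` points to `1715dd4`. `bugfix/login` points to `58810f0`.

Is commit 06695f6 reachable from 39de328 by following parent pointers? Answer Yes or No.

Ancestors of 39de328 (commits reachable by following parents): {06695f6, 16a24cd, 1dfa44f, 212c76d, 39de328, 4ae19c8, 4d6392f, 9ae5bd6, aa3d4d9, bc3b58f, c3c7939, e370c7d, eb94719}.
06695f6 is in that set, so it is an ancestor of 39de328.

Yes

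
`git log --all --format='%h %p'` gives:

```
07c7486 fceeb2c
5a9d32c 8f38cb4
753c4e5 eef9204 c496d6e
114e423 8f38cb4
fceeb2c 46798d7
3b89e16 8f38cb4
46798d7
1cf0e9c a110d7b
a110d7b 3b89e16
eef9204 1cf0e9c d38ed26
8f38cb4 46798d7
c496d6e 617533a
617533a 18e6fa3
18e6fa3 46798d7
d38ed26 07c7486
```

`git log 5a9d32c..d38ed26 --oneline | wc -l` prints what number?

3

Reachable from d38ed26: {07c7486, 46798d7, d38ed26, fceeb2c}.
Reachable from 5a9d32c: {46798d7, 5a9d32c, 8f38cb4}.
In d38ed26's history but not 5a9d32c's: {07c7486, d38ed26, fceeb2c} — 3 commits.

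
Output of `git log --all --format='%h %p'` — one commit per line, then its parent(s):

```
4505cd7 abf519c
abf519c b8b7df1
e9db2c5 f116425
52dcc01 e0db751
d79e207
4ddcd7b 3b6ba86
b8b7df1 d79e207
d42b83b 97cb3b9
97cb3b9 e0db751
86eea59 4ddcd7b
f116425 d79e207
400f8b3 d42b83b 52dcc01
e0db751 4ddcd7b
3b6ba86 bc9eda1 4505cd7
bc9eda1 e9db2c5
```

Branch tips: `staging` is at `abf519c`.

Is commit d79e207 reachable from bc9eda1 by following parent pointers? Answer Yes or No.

Yes

Ancestors of bc9eda1 (commits reachable by following parents): {bc9eda1, d79e207, e9db2c5, f116425}.
d79e207 is in that set, so it is an ancestor of bc9eda1.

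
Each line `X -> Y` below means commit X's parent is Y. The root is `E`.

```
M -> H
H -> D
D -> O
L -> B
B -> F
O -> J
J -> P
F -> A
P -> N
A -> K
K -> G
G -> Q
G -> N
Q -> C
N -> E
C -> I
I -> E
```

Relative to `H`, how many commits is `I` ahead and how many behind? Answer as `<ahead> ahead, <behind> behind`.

Reachable from I: {E, I}.
Reachable from H: {D, E, H, J, N, O, P}.
Only in I's history (ahead): {I} — 1.
Only in H's history (behind): {D, H, J, N, O, P} — 6.

1 ahead, 6 behind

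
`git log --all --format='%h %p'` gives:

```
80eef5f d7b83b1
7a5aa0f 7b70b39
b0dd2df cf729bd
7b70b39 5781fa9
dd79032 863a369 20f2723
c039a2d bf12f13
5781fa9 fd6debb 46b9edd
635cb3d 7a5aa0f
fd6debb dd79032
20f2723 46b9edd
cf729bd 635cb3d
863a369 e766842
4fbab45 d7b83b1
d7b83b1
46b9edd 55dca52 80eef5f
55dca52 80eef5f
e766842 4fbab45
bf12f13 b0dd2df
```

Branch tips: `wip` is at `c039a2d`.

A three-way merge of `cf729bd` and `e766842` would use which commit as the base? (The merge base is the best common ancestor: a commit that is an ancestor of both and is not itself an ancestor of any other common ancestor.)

Ancestors of cf729bd: {20f2723, 46b9edd, 4fbab45, 55dca52, 5781fa9, 635cb3d, 7a5aa0f, 7b70b39, 80eef5f, 863a369, cf729bd, d7b83b1, dd79032, e766842, fd6debb}.
Ancestors of e766842: {4fbab45, d7b83b1, e766842}.
Common ancestors: {4fbab45, d7b83b1, e766842}.
Among these, e766842 is not an ancestor of any other common ancestor — it is the merge base.

e766842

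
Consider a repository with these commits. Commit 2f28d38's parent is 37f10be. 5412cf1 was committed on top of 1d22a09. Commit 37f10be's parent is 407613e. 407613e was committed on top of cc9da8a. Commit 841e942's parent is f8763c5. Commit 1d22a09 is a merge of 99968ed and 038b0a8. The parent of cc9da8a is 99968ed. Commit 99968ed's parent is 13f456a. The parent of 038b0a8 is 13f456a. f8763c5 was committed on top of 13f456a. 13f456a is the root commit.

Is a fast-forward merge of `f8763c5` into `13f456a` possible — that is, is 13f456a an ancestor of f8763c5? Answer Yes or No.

Yes

A fast-forward from 13f456a to f8763c5 is possible iff 13f456a is an ancestor of f8763c5.
Ancestors of f8763c5: {13f456a, f8763c5}.
13f456a is among them, so fast-forward is possible.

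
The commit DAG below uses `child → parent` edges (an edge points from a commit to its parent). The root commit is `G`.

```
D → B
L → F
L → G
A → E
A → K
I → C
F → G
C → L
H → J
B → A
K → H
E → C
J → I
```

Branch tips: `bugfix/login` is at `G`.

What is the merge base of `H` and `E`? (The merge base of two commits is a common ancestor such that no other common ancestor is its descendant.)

Ancestors of H: {C, F, G, H, I, J, L}.
Ancestors of E: {C, E, F, G, L}.
Common ancestors: {C, F, G, L}.
Among these, C is not an ancestor of any other common ancestor — it is the merge base.

C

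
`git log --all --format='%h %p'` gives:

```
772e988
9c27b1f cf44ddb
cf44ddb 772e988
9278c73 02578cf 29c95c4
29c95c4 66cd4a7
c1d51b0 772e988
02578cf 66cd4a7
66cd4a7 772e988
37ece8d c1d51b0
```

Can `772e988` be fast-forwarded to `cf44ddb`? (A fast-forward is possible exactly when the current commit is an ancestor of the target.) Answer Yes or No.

Yes

A fast-forward from 772e988 to cf44ddb is possible iff 772e988 is an ancestor of cf44ddb.
Ancestors of cf44ddb: {772e988, cf44ddb}.
772e988 is among them, so fast-forward is possible.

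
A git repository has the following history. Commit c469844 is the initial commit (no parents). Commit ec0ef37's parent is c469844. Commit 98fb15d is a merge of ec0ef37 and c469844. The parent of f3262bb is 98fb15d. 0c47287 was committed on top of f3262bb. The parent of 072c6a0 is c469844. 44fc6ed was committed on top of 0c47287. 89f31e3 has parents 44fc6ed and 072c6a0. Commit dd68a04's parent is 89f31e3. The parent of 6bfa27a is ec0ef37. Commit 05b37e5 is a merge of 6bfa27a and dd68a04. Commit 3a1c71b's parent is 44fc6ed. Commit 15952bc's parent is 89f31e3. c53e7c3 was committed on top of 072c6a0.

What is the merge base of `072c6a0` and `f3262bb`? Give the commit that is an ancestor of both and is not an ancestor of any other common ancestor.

Ancestors of 072c6a0: {072c6a0, c469844}.
Ancestors of f3262bb: {98fb15d, c469844, ec0ef37, f3262bb}.
Common ancestors: {c469844}.
The only common ancestor is c469844, so it is the merge base.

c469844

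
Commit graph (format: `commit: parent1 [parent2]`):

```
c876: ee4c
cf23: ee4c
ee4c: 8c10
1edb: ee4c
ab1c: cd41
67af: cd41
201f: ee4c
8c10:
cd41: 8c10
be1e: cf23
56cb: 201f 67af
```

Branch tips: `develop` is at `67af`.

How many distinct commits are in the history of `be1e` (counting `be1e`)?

4

Walking parent pointers from be1e: reachable set = {8c10, be1e, cf23, ee4c}.
That is 4 commits.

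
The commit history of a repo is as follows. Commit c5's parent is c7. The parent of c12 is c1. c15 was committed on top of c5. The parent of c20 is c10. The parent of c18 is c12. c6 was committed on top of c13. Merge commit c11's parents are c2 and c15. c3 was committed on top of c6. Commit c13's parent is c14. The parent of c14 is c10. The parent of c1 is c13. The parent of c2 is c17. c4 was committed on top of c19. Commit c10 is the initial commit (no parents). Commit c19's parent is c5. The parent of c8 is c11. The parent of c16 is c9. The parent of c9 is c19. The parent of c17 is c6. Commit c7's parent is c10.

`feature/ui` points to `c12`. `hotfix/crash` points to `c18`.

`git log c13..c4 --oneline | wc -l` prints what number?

4

Reachable from c4: {c10, c19, c4, c5, c7}.
Reachable from c13: {c10, c13, c14}.
In c4's history but not c13's: {c19, c4, c5, c7} — 4 commits.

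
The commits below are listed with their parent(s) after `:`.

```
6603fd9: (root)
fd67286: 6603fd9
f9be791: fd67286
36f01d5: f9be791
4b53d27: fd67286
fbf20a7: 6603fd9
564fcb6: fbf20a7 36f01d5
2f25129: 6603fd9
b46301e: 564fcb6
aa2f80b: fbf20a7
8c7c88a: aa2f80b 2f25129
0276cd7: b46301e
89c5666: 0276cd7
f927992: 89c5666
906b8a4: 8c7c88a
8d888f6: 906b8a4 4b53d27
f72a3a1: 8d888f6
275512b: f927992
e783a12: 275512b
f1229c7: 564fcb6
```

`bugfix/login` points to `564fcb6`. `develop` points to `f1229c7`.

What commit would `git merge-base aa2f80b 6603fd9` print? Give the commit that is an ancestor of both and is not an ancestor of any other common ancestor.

Ancestors of aa2f80b: {6603fd9, aa2f80b, fbf20a7}.
Ancestors of 6603fd9: {6603fd9}.
Common ancestors: {6603fd9}.
The only common ancestor is 6603fd9, so it is the merge base.

6603fd9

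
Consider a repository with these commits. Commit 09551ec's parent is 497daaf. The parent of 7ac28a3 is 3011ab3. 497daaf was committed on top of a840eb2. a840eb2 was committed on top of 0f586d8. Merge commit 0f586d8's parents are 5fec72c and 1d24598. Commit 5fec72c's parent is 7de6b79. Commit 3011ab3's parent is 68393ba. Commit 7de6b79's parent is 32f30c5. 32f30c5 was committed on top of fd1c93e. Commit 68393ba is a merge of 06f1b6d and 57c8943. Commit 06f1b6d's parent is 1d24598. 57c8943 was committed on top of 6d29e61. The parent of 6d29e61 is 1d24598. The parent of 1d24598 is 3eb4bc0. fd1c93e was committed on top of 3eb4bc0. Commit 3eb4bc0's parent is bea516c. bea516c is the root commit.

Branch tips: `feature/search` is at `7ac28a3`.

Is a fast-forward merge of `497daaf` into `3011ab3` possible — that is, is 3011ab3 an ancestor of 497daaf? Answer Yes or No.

A fast-forward from 3011ab3 to 497daaf is possible iff 3011ab3 is an ancestor of 497daaf.
Ancestors of 497daaf: {0f586d8, 1d24598, 32f30c5, 3eb4bc0, 497daaf, 5fec72c, 7de6b79, a840eb2, bea516c, fd1c93e}.
3011ab3 is not among them, so fast-forward is not possible.

No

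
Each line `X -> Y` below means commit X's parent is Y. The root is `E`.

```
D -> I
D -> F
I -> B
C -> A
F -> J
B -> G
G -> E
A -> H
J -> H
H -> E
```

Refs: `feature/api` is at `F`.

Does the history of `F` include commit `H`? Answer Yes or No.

Ancestors of F (commits reachable by following parents): {E, F, H, J}.
H is in that set, so it is an ancestor of F.

Yes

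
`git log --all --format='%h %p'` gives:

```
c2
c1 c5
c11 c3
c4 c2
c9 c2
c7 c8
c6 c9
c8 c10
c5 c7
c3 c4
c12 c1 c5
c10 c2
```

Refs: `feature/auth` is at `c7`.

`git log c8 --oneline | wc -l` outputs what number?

3

Walking parent pointers from c8: reachable set = {c10, c2, c8}.
That is 3 commits.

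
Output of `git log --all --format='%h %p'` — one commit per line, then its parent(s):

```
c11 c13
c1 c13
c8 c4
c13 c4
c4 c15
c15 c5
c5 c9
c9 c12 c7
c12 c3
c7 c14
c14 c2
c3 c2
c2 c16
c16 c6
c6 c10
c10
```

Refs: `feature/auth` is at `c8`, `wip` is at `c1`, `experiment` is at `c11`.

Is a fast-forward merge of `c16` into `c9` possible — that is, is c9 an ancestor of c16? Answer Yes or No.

No

A fast-forward from c9 to c16 is possible iff c9 is an ancestor of c16.
Ancestors of c16: {c10, c16, c6}.
c9 is not among them, so fast-forward is not possible.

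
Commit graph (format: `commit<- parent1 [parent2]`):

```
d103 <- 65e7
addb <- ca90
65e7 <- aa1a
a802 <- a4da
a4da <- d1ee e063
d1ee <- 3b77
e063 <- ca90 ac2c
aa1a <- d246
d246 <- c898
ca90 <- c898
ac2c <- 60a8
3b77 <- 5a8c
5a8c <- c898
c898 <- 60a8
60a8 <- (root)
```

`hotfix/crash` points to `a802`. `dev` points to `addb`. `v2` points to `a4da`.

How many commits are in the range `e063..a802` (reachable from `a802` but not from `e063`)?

5

Reachable from a802: {3b77, 5a8c, 60a8, a4da, a802, ac2c, c898, ca90, d1ee, e063}.
Reachable from e063: {60a8, ac2c, c898, ca90, e063}.
In a802's history but not e063's: {3b77, 5a8c, a4da, a802, d1ee} — 5 commits.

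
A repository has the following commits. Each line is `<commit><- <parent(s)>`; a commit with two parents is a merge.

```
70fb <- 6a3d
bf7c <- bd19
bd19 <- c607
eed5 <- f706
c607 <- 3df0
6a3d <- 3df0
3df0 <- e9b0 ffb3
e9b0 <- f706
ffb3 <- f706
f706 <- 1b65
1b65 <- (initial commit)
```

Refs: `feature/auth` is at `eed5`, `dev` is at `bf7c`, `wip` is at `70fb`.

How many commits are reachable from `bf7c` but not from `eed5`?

6

Reachable from bf7c: {1b65, 3df0, bd19, bf7c, c607, e9b0, f706, ffb3}.
Reachable from eed5: {1b65, eed5, f706}.
In bf7c's history but not eed5's: {3df0, bd19, bf7c, c607, e9b0, ffb3} — 6 commits.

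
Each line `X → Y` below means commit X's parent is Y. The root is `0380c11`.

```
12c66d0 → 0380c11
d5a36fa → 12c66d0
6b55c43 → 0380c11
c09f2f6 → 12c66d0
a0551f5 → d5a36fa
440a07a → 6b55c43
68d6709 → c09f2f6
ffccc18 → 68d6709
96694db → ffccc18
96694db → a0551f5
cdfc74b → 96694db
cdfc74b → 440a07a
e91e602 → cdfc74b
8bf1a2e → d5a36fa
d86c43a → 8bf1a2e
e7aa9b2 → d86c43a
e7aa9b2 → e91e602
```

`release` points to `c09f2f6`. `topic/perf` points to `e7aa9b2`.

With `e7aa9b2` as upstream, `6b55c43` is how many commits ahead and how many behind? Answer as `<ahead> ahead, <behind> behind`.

Reachable from 6b55c43: {0380c11, 6b55c43}.
Reachable from e7aa9b2: {0380c11, 12c66d0, 440a07a, 68d6709, 6b55c43, 8bf1a2e, 96694db, a0551f5, c09f2f6, cdfc74b, d5a36fa, d86c43a, e7aa9b2, e91e602, ffccc18}.
Only in 6b55c43's history (ahead): {} — 0.
Only in e7aa9b2's history (behind): {12c66d0, 440a07a, 68d6709, 8bf1a2e, 96694db, a0551f5, c09f2f6, cdfc74b, d5a36fa, d86c43a, e7aa9b2, e91e602, ffccc18} — 13.

0 ahead, 13 behind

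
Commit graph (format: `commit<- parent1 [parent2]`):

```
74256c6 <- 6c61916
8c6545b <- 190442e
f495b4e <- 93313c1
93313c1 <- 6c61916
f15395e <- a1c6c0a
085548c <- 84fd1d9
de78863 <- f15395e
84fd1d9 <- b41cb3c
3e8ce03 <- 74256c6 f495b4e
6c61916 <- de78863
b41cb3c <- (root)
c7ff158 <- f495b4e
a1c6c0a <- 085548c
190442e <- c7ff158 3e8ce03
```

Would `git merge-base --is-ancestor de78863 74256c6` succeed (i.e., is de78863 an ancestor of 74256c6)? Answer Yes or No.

Yes

Ancestors of 74256c6 (commits reachable by following parents): {085548c, 6c61916, 74256c6, 84fd1d9, a1c6c0a, b41cb3c, de78863, f15395e}.
de78863 is in that set, so it is an ancestor of 74256c6.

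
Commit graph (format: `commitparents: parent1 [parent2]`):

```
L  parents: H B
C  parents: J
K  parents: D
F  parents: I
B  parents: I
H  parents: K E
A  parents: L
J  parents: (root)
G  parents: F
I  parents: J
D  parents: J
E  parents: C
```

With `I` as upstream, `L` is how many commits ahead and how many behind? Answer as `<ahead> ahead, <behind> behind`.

7 ahead, 0 behind

Reachable from L: {B, C, D, E, H, I, J, K, L}.
Reachable from I: {I, J}.
Only in L's history (ahead): {B, C, D, E, H, K, L} — 7.
Only in I's history (behind): {} — 0.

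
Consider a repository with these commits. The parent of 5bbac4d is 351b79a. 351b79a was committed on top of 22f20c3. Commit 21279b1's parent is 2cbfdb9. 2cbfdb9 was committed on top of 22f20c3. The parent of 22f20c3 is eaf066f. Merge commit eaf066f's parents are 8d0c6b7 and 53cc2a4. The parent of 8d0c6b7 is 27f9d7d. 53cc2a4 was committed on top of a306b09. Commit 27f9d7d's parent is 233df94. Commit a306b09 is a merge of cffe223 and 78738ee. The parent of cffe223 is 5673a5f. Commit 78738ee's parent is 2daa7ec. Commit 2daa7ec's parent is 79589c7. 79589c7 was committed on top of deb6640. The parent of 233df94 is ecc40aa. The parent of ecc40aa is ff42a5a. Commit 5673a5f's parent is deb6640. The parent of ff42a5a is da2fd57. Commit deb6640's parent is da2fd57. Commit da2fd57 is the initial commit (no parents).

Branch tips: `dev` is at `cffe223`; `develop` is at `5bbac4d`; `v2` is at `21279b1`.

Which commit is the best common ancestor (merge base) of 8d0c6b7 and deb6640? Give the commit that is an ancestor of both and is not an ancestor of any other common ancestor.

Ancestors of 8d0c6b7: {233df94, 27f9d7d, 8d0c6b7, da2fd57, ecc40aa, ff42a5a}.
Ancestors of deb6640: {da2fd57, deb6640}.
Common ancestors: {da2fd57}.
The only common ancestor is da2fd57, so it is the merge base.

da2fd57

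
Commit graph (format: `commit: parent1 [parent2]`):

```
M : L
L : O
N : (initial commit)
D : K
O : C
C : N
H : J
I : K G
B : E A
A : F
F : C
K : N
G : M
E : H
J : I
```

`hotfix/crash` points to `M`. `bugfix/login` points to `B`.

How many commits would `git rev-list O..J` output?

6

Reachable from J: {C, G, I, J, K, L, M, N, O}.
Reachable from O: {C, N, O}.
In J's history but not O's: {G, I, J, K, L, M} — 6 commits.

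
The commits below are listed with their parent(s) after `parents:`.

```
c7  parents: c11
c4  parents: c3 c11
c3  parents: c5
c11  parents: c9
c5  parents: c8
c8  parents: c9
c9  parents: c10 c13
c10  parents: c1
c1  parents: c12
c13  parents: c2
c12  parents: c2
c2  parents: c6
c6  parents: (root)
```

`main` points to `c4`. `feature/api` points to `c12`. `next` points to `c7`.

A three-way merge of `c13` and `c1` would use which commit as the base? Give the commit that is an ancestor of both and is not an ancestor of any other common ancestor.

c2

Ancestors of c13: {c13, c2, c6}.
Ancestors of c1: {c1, c12, c2, c6}.
Common ancestors: {c2, c6}.
Among these, c2 is not an ancestor of any other common ancestor — it is the merge base.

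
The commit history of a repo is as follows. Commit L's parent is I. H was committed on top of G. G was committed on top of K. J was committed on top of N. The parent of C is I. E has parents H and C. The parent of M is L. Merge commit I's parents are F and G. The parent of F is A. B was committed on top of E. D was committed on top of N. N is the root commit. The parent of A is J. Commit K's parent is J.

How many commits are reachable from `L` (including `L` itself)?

8

Walking parent pointers from L: reachable set = {A, F, G, I, J, K, L, N}.
That is 8 commits.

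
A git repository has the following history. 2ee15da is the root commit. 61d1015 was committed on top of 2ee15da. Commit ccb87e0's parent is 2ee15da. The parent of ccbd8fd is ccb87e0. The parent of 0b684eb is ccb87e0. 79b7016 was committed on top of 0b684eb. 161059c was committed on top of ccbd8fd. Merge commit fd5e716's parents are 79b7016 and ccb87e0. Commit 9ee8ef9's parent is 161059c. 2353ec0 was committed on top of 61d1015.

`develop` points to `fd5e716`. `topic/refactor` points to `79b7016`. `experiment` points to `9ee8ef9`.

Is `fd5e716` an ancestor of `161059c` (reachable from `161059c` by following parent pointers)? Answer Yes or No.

No

Ancestors of 161059c: {161059c, 2ee15da, ccb87e0, ccbd8fd}.
fd5e716 is not in that set, so it is not an ancestor of 161059c.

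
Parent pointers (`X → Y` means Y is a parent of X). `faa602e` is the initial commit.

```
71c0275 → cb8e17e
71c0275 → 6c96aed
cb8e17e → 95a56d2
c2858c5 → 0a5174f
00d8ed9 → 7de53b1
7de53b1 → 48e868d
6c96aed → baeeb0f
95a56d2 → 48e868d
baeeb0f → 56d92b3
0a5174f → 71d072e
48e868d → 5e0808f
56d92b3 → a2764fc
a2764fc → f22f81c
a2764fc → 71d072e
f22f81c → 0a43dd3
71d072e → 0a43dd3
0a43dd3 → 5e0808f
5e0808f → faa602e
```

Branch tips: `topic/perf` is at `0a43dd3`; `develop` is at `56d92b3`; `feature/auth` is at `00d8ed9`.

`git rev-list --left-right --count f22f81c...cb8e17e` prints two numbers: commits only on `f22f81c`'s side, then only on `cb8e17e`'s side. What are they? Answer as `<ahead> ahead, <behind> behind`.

Reachable from f22f81c: {0a43dd3, 5e0808f, f22f81c, faa602e}.
Reachable from cb8e17e: {48e868d, 5e0808f, 95a56d2, cb8e17e, faa602e}.
Only in f22f81c's history (ahead): {0a43dd3, f22f81c} — 2.
Only in cb8e17e's history (behind): {48e868d, 95a56d2, cb8e17e} — 3.

2 ahead, 3 behind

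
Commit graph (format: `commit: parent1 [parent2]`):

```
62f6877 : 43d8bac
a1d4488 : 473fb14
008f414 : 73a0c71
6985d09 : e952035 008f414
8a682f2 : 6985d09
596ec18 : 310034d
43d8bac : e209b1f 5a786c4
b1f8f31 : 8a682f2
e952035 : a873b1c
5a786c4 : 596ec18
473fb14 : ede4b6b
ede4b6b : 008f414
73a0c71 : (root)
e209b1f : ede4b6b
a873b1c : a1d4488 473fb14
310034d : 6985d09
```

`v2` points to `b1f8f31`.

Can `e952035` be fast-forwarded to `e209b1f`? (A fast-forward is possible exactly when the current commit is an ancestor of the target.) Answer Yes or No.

No

A fast-forward from e952035 to e209b1f is possible iff e952035 is an ancestor of e209b1f.
Ancestors of e209b1f: {008f414, 73a0c71, e209b1f, ede4b6b}.
e952035 is not among them, so fast-forward is not possible.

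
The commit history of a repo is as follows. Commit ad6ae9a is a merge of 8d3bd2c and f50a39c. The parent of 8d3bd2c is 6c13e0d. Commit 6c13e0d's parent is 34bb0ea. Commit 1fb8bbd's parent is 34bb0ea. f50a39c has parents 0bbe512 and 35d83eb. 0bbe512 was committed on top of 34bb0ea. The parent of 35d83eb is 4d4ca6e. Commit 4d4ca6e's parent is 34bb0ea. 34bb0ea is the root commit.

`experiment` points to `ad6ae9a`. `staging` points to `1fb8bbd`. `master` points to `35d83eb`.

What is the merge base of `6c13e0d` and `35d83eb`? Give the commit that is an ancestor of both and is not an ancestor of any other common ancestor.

Ancestors of 6c13e0d: {34bb0ea, 6c13e0d}.
Ancestors of 35d83eb: {34bb0ea, 35d83eb, 4d4ca6e}.
Common ancestors: {34bb0ea}.
The only common ancestor is 34bb0ea, so it is the merge base.

34bb0ea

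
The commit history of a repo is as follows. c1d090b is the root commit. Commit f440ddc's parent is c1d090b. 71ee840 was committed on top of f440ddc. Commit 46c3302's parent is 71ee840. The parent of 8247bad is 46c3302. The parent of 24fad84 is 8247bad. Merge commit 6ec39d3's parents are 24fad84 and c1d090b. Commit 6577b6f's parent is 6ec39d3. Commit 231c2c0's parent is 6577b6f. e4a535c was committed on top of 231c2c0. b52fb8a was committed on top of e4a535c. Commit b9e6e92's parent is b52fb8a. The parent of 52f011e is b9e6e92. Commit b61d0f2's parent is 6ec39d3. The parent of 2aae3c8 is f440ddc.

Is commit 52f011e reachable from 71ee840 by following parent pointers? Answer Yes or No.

No

Ancestors of 71ee840: {71ee840, c1d090b, f440ddc}.
52f011e is not in that set, so it is not an ancestor of 71ee840.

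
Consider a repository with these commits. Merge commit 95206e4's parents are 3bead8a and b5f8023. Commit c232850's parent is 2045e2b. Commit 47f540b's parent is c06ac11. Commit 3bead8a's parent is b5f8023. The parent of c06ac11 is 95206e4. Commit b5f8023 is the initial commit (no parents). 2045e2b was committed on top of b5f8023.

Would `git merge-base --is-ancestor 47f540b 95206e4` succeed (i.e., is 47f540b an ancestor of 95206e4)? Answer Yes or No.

No

Ancestors of 95206e4: {3bead8a, 95206e4, b5f8023}.
47f540b is not in that set, so it is not an ancestor of 95206e4.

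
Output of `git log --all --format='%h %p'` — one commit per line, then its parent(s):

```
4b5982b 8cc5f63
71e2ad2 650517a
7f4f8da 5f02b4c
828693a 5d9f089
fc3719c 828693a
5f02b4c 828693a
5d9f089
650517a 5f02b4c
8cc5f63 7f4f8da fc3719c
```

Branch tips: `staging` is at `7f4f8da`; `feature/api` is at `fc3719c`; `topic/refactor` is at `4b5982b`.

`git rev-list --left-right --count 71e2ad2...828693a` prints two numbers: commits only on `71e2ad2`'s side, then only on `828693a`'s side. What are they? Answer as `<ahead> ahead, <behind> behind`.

3 ahead, 0 behind

Reachable from 71e2ad2: {5d9f089, 5f02b4c, 650517a, 71e2ad2, 828693a}.
Reachable from 828693a: {5d9f089, 828693a}.
Only in 71e2ad2's history (ahead): {5f02b4c, 650517a, 71e2ad2} — 3.
Only in 828693a's history (behind): {} — 0.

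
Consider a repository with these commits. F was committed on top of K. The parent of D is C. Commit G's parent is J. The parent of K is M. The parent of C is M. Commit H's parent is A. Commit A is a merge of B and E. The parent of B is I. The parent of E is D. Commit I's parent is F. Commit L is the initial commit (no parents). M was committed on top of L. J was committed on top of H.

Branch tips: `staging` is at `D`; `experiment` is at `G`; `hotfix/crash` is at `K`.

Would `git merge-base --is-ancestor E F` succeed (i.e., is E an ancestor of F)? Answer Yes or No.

Ancestors of F: {F, K, L, M}.
E is not in that set, so it is not an ancestor of F.

No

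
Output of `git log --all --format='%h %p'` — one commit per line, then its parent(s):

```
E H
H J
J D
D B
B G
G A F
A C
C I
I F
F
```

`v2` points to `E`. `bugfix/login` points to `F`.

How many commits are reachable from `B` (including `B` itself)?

6

Walking parent pointers from B: reachable set = {A, B, C, F, G, I}.
That is 6 commits.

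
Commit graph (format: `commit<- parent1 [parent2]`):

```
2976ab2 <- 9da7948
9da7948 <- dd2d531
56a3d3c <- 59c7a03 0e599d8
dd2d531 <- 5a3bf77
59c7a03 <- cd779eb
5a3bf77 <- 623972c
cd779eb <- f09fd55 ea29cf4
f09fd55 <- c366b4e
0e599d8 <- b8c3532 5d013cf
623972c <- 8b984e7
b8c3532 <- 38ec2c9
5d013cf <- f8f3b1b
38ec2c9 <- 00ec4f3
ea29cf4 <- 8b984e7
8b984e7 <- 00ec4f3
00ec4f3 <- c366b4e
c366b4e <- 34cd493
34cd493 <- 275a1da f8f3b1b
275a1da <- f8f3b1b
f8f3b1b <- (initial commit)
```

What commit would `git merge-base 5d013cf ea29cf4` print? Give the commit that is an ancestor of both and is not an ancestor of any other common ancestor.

f8f3b1b

Ancestors of 5d013cf: {5d013cf, f8f3b1b}.
Ancestors of ea29cf4: {00ec4f3, 275a1da, 34cd493, 8b984e7, c366b4e, ea29cf4, f8f3b1b}.
Common ancestors: {f8f3b1b}.
The only common ancestor is f8f3b1b, so it is the merge base.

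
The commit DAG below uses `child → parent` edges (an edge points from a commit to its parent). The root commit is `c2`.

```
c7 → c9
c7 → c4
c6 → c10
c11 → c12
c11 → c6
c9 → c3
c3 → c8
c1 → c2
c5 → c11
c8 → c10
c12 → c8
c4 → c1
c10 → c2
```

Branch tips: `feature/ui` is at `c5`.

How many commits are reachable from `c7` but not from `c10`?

Reachable from c7: {c1, c10, c2, c3, c4, c7, c8, c9}.
Reachable from c10: {c10, c2}.
In c7's history but not c10's: {c1, c3, c4, c7, c8, c9} — 6 commits.

6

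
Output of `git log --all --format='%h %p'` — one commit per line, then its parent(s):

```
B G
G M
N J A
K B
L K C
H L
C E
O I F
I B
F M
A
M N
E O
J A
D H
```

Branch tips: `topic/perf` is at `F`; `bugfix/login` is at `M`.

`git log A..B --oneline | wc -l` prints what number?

Reachable from B: {A, B, G, J, M, N}.
Reachable from A: {A}.
In B's history but not A's: {B, G, J, M, N} — 5 commits.

5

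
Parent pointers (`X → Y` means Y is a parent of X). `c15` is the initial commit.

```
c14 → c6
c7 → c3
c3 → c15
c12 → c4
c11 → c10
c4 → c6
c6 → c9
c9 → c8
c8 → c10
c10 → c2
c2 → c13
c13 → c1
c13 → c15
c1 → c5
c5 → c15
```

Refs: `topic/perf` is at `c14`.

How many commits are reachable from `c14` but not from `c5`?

Reachable from c14: {c1, c10, c13, c14, c15, c2, c5, c6, c8, c9}.
Reachable from c5: {c15, c5}.
In c14's history but not c5's: {c1, c10, c13, c14, c2, c6, c8, c9} — 8 commits.

8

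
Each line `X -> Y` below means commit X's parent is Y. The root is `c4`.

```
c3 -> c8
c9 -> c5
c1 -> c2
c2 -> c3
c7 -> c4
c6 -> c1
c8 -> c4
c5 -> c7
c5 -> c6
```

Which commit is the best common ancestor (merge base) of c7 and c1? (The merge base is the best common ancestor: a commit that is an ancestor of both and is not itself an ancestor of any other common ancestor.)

Ancestors of c7: {c4, c7}.
Ancestors of c1: {c1, c2, c3, c4, c8}.
Common ancestors: {c4}.
The only common ancestor is c4, so it is the merge base.

c4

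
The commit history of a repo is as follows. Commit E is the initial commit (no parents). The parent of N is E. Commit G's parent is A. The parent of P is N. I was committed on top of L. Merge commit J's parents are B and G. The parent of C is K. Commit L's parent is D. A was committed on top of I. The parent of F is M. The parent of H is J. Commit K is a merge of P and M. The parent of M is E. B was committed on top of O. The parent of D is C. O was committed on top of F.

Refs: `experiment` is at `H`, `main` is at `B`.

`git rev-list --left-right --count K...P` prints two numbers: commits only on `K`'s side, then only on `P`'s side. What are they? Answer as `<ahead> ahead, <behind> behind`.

2 ahead, 0 behind

Reachable from K: {E, K, M, N, P}.
Reachable from P: {E, N, P}.
Only in K's history (ahead): {K, M} — 2.
Only in P's history (behind): {} — 0.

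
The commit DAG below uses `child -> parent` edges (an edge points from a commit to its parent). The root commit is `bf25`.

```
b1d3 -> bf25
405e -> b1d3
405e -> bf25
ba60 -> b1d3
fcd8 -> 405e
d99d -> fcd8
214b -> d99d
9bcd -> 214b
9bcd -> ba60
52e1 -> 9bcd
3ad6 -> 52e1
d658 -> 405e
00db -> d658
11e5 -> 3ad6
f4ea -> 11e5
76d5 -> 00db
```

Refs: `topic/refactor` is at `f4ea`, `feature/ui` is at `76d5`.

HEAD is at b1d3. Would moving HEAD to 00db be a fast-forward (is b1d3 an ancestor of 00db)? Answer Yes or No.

A fast-forward from b1d3 to 00db is possible iff b1d3 is an ancestor of 00db.
Ancestors of 00db: {00db, 405e, b1d3, bf25, d658}.
b1d3 is among them, so fast-forward is possible.

Yes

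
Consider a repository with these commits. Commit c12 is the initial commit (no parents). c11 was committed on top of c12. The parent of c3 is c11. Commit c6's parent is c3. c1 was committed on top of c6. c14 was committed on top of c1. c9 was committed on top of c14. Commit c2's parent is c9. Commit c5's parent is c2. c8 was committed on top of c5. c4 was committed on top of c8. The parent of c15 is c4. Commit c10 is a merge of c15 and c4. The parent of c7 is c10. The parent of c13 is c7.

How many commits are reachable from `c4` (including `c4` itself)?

11

Walking parent pointers from c4: reachable set = {c1, c11, c12, c14, c2, c3, c4, c5, c6, c8, c9}.
That is 11 commits.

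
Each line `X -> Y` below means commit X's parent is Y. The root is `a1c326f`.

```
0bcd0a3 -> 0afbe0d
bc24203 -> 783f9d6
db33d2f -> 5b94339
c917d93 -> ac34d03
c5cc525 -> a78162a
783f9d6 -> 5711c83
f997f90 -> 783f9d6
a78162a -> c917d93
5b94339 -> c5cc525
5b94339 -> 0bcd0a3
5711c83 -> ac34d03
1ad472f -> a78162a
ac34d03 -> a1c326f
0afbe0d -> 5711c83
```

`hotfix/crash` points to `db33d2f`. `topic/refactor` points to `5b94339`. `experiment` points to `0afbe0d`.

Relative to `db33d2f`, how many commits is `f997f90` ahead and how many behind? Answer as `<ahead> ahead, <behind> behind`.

Reachable from f997f90: {5711c83, 783f9d6, a1c326f, ac34d03, f997f90}.
Reachable from db33d2f: {0afbe0d, 0bcd0a3, 5711c83, 5b94339, a1c326f, a78162a, ac34d03, c5cc525, c917d93, db33d2f}.
Only in f997f90's history (ahead): {783f9d6, f997f90} — 2.
Only in db33d2f's history (behind): {0afbe0d, 0bcd0a3, 5b94339, a78162a, c5cc525, c917d93, db33d2f} — 7.

2 ahead, 7 behind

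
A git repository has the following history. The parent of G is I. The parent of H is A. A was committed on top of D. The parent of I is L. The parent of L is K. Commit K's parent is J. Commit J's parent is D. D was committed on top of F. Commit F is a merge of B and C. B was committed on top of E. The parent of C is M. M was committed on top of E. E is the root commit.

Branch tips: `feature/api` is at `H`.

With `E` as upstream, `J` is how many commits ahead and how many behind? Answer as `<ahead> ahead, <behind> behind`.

6 ahead, 0 behind

Reachable from J: {B, C, D, E, F, J, M}.
Reachable from E: {E}.
Only in J's history (ahead): {B, C, D, F, J, M} — 6.
Only in E's history (behind): {} — 0.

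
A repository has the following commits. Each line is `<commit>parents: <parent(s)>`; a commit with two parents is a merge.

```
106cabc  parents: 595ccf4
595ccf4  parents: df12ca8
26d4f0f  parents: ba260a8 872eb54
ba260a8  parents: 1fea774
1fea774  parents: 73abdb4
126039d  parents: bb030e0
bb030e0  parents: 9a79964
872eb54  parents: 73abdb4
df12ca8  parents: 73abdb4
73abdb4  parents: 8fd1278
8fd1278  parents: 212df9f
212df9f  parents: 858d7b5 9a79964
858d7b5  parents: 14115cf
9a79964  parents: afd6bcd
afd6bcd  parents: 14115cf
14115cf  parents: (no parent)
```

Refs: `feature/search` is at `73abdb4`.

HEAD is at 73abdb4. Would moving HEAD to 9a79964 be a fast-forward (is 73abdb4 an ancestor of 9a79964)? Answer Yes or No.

No

A fast-forward from 73abdb4 to 9a79964 is possible iff 73abdb4 is an ancestor of 9a79964.
Ancestors of 9a79964: {14115cf, 9a79964, afd6bcd}.
73abdb4 is not among them, so fast-forward is not possible.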